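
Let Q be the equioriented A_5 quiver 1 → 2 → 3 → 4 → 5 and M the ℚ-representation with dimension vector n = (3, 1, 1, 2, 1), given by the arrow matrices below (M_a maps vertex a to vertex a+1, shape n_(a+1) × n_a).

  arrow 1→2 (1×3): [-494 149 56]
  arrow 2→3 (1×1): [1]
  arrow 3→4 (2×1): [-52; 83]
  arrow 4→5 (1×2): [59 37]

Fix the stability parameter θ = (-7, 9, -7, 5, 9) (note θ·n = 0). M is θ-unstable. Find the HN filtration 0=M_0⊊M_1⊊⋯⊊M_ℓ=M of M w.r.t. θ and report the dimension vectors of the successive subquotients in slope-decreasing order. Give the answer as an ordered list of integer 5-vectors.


Interval decomposition of M: I[1,1]^2, I[1,5], I[4,4].
HN type (ℓ=4): μ^(1)=9; μ^(2)=5; μ^(3)=1; μ^(4)=-7

((0, 0, 0, 0, 1); (0, 0, 0, 2, 0); (0, 1, 1, 0, 0); (3, 0, 0, 0, 0))


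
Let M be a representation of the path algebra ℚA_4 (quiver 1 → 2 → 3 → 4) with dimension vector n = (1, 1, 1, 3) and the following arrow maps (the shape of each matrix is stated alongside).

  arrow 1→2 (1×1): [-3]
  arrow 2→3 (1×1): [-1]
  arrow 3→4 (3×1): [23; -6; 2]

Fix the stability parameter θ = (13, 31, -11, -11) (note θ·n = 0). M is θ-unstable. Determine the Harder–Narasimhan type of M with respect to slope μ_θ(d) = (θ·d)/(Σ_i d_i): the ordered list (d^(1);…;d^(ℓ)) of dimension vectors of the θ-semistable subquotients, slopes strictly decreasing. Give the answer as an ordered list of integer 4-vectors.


Interval decomposition of M: I[1,4], I[4,4]^2.
HN type (ℓ=2): μ^(1)=11/2; μ^(2)=-11

((1, 1, 1, 1); (0, 0, 0, 2))


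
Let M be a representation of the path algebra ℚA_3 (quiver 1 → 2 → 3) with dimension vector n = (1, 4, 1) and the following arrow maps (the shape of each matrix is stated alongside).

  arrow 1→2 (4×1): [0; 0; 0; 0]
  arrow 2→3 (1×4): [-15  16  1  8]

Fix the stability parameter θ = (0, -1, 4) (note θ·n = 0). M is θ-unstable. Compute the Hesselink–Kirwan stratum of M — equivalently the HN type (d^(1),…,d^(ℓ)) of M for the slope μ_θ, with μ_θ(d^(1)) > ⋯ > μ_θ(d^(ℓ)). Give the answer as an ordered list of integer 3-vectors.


Barcode: M ≅ I[1,1], I[2,2]^3, I[2,3]. HN layers by μ_θ (3 steps, strictly decreasing):
  μ^(1)=4; μ^(2)=0; μ^(3)=-1

((0, 0, 1); (1, 0, 0); (0, 4, 0))


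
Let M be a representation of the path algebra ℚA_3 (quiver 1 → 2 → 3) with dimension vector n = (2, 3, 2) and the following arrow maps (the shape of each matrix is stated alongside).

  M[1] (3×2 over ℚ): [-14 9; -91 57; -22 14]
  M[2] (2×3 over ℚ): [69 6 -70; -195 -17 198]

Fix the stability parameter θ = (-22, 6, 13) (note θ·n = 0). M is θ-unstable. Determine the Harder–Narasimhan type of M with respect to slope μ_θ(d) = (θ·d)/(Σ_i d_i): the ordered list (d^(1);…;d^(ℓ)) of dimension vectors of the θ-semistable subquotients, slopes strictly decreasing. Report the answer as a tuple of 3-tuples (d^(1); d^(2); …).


Via rank(M_{q-1}∘⋯∘M_p): M ≅ I[1,3]^2, I[2,2].
μ_θ-semistable layers: μ^(1)=13; μ^(2)=6; μ^(3)=-22

((0, 0, 2); (0, 3, 0); (2, 0, 0))


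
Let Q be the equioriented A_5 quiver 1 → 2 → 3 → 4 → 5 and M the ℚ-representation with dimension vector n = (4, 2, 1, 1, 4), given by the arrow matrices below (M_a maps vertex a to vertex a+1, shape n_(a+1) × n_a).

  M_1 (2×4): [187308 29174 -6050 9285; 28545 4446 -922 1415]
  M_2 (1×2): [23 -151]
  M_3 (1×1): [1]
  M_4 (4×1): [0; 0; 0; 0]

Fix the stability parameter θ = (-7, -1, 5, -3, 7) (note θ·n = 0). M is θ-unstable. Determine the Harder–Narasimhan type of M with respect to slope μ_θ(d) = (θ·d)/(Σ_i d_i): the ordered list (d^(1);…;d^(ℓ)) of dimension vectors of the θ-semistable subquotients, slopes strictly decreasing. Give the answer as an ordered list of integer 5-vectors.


Interval decomposition of M: I[1,1]^2, I[1,2], I[1,4], I[5,5]^4.
HN type (ℓ=4): μ^(1)=7; μ^(2)=1; μ^(3)=-1; μ^(4)=-7

((0, 0, 0, 0, 4); (0, 0, 1, 1, 0); (0, 2, 0, 0, 0); (4, 0, 0, 0, 0))


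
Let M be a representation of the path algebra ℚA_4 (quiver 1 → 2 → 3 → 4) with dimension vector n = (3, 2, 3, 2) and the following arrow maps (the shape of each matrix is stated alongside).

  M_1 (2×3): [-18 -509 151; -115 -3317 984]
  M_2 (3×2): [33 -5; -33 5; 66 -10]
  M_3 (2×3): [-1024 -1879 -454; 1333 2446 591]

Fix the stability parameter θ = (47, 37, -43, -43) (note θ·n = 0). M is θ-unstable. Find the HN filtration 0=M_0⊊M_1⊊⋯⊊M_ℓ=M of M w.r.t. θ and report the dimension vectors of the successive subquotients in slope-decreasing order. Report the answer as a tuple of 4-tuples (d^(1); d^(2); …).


Via rank(M_{q-1}∘⋯∘M_p): M ≅ I[1,1], I[1,2], I[1,4], I[3,3], I[3,4].
μ_θ-semistable layers: μ^(1)=47; μ^(2)=42; μ^(3)=-1/2; μ^(4)=-43

((1, 0, 0, 0); (1, 1, 0, 0); (1, 1, 1, 1); (0, 0, 2, 1))


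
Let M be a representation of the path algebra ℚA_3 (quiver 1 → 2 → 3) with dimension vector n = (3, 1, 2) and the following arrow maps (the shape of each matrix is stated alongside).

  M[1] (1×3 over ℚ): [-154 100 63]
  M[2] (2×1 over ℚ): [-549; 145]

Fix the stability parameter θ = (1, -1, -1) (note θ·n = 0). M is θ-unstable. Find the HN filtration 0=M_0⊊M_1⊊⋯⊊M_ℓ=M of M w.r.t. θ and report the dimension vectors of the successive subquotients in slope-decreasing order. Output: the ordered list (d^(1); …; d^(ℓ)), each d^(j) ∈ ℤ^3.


Barcode: M ≅ I[1,1]^2, I[1,3], I[3,3]. HN layers by μ_θ (3 steps, strictly decreasing):
  μ^(1)=1; μ^(2)=-1/3; μ^(3)=-1

((2, 0, 0); (1, 1, 1); (0, 0, 1))


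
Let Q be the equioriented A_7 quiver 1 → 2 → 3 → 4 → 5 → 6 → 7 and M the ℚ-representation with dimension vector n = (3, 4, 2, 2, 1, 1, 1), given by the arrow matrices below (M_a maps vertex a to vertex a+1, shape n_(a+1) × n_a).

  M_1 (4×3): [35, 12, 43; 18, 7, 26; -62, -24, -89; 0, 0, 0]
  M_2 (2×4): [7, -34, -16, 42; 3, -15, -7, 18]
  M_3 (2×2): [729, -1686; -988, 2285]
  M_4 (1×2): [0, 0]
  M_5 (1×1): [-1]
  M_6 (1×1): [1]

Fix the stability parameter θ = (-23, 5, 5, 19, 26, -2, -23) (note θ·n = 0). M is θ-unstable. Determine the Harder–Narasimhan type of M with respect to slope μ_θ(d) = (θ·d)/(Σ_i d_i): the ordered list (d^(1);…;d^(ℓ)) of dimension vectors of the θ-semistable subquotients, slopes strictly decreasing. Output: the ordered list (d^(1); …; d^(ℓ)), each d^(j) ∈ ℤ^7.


Via rank(M_{q-1}∘⋯∘M_p): M ≅ I[1,2], I[1,4]^2, I[2,2], I[5,7].
μ_θ-semistable layers: μ^(1)=19; μ^(2)=5; μ^(3)=1/3; μ^(4)=-23

((0, 0, 0, 2, 0, 0, 0); (0, 4, 2, 0, 0, 0, 0); (0, 0, 0, 0, 1, 1, 1); (3, 0, 0, 0, 0, 0, 0))


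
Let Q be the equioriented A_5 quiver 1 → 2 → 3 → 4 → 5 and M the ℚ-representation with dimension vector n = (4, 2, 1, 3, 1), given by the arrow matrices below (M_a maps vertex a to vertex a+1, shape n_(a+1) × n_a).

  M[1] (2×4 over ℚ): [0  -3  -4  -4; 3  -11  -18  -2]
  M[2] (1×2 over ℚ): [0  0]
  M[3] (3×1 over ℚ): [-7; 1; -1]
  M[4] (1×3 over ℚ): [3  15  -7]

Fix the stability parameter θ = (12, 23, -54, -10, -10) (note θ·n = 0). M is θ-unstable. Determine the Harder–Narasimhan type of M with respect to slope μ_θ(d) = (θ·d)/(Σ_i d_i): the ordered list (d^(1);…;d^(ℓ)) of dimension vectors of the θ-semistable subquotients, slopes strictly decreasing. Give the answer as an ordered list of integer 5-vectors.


Interval decomposition of M: I[1,1]^2, I[1,2]^2, I[3,5], I[4,4]^2.
HN type (ℓ=4): μ^(1)=23; μ^(2)=12; μ^(3)=-10; μ^(4)=-54

((0, 2, 0, 0, 0); (4, 0, 0, 0, 0); (0, 0, 0, 3, 1); (0, 0, 1, 0, 0))


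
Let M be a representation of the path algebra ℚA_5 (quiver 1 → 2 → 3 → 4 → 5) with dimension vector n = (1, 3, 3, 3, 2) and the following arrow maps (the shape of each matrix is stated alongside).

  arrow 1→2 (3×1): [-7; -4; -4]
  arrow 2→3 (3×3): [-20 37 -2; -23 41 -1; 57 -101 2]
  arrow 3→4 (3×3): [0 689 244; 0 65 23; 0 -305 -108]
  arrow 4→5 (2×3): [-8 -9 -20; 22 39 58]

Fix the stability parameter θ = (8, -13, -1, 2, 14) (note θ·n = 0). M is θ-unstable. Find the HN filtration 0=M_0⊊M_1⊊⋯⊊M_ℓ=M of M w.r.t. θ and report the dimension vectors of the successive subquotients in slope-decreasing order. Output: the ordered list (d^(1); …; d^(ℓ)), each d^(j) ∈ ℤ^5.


Via rank(M_{q-1}∘⋯∘M_p): M ≅ I[1,4], I[2,3], I[2,5], I[4,5].
μ_θ-semistable layers: μ^(1)=14; μ^(2)=2; μ^(3)=-1; μ^(4)=-5/2; μ^(5)=-13

((0, 0, 0, 0, 2); (0, 0, 0, 3, 0); (0, 0, 3, 0, 0); (1, 1, 0, 0, 0); (0, 2, 0, 0, 0))


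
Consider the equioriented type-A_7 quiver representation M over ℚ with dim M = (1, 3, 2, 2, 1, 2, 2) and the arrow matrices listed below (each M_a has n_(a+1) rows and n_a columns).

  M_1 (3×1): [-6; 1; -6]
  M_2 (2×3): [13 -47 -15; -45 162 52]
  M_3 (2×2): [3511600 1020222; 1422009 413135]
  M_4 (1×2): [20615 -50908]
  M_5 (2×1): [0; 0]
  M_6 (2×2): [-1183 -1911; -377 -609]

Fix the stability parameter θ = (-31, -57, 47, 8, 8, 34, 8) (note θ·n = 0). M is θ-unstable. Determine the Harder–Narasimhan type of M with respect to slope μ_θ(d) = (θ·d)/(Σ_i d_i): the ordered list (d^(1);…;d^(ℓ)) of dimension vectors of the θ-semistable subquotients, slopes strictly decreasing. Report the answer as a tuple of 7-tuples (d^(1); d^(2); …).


Via rank(M_{q-1}∘⋯∘M_p): M ≅ I[1,5], I[2,2], I[2,4], I[6,6], I[6,7], I[7,7].
μ_θ-semistable layers: μ^(1)=34; μ^(2)=55/2; μ^(3)=21; μ^(4)=8; μ^(5)=-44; μ^(6)=-57

((0, 0, 0, 0, 0, 1, 0); (0, 0, 1, 1, 0, 0, 0); (0, 0, 1, 1, 1, 1, 1); (0, 0, 0, 0, 0, 0, 1); (1, 1, 0, 0, 0, 0, 0); (0, 2, 0, 0, 0, 0, 0))


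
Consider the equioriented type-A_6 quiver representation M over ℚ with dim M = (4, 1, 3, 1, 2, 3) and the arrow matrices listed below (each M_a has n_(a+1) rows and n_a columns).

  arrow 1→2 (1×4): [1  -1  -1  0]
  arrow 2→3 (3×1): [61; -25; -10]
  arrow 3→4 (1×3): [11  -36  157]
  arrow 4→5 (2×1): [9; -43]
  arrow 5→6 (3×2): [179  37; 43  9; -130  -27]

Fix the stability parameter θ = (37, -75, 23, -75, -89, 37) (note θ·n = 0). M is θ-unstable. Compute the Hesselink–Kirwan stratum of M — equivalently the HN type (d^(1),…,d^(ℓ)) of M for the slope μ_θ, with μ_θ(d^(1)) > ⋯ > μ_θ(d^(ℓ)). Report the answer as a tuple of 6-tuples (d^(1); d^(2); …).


Via rank(M_{q-1}∘⋯∘M_p): M ≅ I[1,1]^3, I[1,6], I[3,3]^2, I[5,6], I[6,6].
μ_θ-semistable layers: μ^(1)=37; μ^(2)=23; μ^(3)=-179/5; μ^(4)=-89

((3, 0, 0, 0, 0, 3); (0, 0, 2, 0, 0, 0); (1, 1, 1, 1, 1, 0); (0, 0, 0, 0, 1, 0))


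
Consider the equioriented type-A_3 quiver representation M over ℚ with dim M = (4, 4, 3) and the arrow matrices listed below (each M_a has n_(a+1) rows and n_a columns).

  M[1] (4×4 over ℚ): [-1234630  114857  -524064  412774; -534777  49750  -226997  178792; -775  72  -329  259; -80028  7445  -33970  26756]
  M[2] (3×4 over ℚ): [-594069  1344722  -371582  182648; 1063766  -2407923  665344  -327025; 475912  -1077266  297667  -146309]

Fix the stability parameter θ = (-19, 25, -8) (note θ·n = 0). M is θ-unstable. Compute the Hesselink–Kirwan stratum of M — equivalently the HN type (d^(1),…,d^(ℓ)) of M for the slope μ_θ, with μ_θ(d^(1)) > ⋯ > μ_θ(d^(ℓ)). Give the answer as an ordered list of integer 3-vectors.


Barcode: M ≅ I[1,1], I[1,3]^3, I[2,2]. HN layers by μ_θ (3 steps, strictly decreasing):
  μ^(1)=25; μ^(2)=17/2; μ^(3)=-19

((0, 1, 0); (0, 3, 3); (4, 0, 0))


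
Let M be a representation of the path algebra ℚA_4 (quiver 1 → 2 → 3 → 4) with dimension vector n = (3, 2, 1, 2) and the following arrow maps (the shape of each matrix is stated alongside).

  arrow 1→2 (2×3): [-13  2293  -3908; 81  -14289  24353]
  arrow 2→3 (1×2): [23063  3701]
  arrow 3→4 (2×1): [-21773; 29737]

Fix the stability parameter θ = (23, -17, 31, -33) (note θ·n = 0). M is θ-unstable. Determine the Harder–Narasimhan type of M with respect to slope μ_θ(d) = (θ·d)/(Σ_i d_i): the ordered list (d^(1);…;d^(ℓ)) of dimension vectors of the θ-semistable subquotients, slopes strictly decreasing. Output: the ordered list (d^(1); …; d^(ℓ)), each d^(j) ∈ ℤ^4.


Barcode: M ≅ I[1,1], I[1,2], I[1,4], I[4,4]. HN layers by μ_θ (4 steps, strictly decreasing):
  μ^(1)=23; μ^(2)=3; μ^(3)=1; μ^(4)=-33

((1, 0, 0, 0); (1, 1, 0, 0); (1, 1, 1, 1); (0, 0, 0, 1))


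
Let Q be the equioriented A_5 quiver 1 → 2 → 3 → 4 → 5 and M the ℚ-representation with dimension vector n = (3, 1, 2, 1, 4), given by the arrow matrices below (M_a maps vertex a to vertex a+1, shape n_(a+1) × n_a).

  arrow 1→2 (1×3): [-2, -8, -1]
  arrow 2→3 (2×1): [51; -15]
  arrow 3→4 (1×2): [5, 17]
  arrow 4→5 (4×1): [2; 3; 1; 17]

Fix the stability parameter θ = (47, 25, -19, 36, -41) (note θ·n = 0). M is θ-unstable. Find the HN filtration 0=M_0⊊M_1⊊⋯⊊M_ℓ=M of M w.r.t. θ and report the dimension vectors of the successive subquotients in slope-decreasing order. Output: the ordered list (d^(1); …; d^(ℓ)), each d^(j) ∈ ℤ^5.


Interval decomposition of M: I[1,1]^2, I[1,3], I[3,5], I[5,5]^3.
HN type (ℓ=5): μ^(1)=47; μ^(2)=53/3; μ^(3)=-5/2; μ^(4)=-19; μ^(5)=-41

((2, 0, 0, 0, 0); (1, 1, 1, 0, 0); (0, 0, 0, 1, 1); (0, 0, 1, 0, 0); (0, 0, 0, 0, 3))


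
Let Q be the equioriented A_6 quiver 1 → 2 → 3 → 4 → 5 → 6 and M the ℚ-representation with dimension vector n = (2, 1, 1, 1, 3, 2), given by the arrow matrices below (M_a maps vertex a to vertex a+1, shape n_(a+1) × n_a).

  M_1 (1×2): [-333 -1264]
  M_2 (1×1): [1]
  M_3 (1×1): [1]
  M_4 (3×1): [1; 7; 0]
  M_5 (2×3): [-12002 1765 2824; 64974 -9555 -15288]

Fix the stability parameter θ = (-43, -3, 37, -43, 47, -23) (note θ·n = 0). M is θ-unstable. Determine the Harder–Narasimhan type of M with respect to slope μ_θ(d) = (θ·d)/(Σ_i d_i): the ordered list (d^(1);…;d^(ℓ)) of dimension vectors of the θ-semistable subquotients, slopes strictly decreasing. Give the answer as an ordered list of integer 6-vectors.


Via rank(M_{q-1}∘⋯∘M_p): M ≅ I[1,1], I[1,6], I[5,5]^2, I[6,6].
μ_θ-semistable layers: μ^(1)=47; μ^(2)=12; μ^(3)=-3; μ^(4)=-23; μ^(5)=-43

((0, 0, 0, 0, 2, 0); (0, 0, 0, 0, 1, 1); (0, 1, 1, 1, 0, 0); (0, 0, 0, 0, 0, 1); (2, 0, 0, 0, 0, 0))


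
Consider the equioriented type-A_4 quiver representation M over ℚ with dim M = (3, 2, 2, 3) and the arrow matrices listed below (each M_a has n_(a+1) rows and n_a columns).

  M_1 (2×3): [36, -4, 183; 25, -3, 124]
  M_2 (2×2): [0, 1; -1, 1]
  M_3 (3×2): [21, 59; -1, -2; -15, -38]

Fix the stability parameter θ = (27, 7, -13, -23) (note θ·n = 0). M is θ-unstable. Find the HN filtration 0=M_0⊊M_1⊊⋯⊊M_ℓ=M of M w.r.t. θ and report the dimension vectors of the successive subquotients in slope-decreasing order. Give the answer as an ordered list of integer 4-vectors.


Interval decomposition of M: I[1,1], I[1,4]^2, I[4,4].
HN type (ℓ=3): μ^(1)=27; μ^(2)=-1/2; μ^(3)=-23

((1, 0, 0, 0); (2, 2, 2, 2); (0, 0, 0, 1))


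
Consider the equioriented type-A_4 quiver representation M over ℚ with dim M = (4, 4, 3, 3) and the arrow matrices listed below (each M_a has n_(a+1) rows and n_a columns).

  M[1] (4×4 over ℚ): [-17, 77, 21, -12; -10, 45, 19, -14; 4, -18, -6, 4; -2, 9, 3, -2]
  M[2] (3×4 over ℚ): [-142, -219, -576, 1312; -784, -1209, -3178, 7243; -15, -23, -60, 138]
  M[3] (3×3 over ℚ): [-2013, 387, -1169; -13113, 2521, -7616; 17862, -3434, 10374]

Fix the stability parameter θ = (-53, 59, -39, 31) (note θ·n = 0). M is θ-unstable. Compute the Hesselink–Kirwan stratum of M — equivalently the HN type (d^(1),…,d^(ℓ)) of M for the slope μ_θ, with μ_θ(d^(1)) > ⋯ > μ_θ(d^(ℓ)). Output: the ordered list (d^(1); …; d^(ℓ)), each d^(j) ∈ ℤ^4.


Interval decomposition of M: I[1,1], I[1,3], I[1,4]^2, I[2,2], I[4,4].
HN type (ℓ=4): μ^(1)=59; μ^(2)=31; μ^(3)=10; μ^(4)=-53

((0, 1, 0, 0); (0, 0, 0, 3); (0, 3, 3, 0); (4, 0, 0, 0))


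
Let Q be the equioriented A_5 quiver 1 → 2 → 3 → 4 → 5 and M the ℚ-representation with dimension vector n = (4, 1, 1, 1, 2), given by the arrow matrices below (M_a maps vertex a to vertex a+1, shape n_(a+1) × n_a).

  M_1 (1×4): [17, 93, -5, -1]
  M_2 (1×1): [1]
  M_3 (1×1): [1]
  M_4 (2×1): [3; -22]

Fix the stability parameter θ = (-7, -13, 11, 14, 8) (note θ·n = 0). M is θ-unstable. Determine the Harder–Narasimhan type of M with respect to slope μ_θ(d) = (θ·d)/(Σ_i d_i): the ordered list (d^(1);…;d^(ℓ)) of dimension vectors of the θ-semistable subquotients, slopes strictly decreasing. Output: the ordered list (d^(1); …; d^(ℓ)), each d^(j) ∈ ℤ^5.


Via rank(M_{q-1}∘⋯∘M_p): M ≅ I[1,1]^3, I[1,5], I[5,5].
μ_θ-semistable layers: μ^(1)=11; μ^(2)=8; μ^(3)=-7; μ^(4)=-10

((0, 0, 1, 1, 1); (0, 0, 0, 0, 1); (3, 0, 0, 0, 0); (1, 1, 0, 0, 0))


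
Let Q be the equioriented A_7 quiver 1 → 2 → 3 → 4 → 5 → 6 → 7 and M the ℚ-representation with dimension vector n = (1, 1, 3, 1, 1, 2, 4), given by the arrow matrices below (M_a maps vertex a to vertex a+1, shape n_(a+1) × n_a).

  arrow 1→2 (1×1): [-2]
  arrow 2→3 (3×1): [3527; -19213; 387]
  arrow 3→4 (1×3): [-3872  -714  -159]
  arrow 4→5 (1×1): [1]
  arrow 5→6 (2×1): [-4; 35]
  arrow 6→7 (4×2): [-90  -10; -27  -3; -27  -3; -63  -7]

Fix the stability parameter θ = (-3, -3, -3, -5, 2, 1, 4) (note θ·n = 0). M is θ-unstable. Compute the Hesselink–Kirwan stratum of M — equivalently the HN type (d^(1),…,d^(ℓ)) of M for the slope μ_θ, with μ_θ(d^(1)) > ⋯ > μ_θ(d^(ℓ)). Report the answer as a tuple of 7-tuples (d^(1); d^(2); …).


Barcode: M ≅ I[1,7], I[3,3]^2, I[6,6], I[7,7]^3. HN layers by μ_θ (5 steps, strictly decreasing):
  μ^(1)=4; μ^(2)=3/2; μ^(3)=1; μ^(4)=-3; μ^(5)=-7/2

((0, 0, 0, 0, 0, 0, 4); (0, 0, 0, 0, 1, 1, 0); (0, 0, 0, 0, 0, 1, 0); (0, 0, 2, 0, 0, 0, 0); (1, 1, 1, 1, 0, 0, 0))


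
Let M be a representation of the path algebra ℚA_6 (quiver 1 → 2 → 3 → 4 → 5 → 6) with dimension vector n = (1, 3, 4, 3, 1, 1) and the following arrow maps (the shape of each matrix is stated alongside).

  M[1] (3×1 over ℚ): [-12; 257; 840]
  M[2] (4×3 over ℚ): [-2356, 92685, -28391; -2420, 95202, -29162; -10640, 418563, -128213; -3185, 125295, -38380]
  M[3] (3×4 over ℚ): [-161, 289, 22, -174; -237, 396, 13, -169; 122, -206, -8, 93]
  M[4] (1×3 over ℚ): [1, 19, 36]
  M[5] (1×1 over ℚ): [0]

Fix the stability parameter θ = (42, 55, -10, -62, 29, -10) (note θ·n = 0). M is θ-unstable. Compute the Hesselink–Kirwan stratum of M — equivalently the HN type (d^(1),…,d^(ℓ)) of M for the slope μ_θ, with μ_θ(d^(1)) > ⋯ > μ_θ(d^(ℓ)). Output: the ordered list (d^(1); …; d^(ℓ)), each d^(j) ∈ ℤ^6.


Barcode: M ≅ I[1,5], I[2,2], I[2,4], I[3,3], I[3,4], I[6,6]. HN layers by μ_θ (6 steps, strictly decreasing):
  μ^(1)=55; μ^(2)=29; μ^(3)=25/4; μ^(4)=-17/3; μ^(5)=-10; μ^(6)=-36

((0, 1, 0, 0, 0, 0); (0, 0, 0, 0, 1, 0); (1, 1, 1, 1, 0, 0); (0, 1, 1, 1, 0, 0); (0, 0, 1, 0, 0, 1); (0, 0, 1, 1, 0, 0))


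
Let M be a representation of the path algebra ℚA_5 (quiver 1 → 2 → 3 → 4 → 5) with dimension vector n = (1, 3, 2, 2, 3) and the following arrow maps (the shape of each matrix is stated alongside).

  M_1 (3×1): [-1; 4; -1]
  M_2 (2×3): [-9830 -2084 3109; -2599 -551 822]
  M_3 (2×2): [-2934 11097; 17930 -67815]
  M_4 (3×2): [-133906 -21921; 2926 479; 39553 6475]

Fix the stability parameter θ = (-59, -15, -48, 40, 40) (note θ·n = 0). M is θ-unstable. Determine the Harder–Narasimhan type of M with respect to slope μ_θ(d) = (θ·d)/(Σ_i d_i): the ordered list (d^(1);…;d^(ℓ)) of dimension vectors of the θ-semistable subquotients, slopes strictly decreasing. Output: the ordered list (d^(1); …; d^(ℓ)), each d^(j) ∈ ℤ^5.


Via rank(M_{q-1}∘⋯∘M_p): M ≅ I[1,5], I[2,2], I[2,3], I[4,5], I[5,5].
μ_θ-semistable layers: μ^(1)=40; μ^(2)=-15; μ^(3)=-63/2; μ^(4)=-59

((0, 0, 0, 2, 3); (0, 1, 0, 0, 0); (0, 2, 2, 0, 0); (1, 0, 0, 0, 0))


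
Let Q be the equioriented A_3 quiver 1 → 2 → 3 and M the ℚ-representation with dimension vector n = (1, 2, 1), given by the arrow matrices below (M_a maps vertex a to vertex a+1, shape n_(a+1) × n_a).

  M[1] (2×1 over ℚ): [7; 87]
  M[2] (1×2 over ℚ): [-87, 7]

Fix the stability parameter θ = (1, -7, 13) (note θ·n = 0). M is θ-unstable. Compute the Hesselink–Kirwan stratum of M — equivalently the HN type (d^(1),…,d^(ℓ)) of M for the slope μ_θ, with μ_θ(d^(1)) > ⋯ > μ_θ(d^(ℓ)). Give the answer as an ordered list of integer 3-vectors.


Barcode: M ≅ I[1,2], I[2,3]. HN layers by μ_θ (3 steps, strictly decreasing):
  μ^(1)=13; μ^(2)=-3; μ^(3)=-7

((0, 0, 1); (1, 1, 0); (0, 1, 0))


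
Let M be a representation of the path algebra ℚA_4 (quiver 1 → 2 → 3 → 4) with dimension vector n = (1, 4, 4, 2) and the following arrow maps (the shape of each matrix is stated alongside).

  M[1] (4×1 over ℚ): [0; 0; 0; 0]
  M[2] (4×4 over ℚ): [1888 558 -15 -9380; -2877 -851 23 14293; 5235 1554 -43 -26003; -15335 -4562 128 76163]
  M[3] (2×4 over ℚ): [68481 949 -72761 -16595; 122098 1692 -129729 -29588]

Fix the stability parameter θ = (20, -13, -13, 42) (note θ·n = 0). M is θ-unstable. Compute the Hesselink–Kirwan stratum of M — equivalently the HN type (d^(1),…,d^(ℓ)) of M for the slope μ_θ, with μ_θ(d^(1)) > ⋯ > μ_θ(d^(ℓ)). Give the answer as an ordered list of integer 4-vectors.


Interval decomposition of M: I[1,1], I[2,2], I[2,3], I[2,4]^2, I[3,3].
HN type (ℓ=3): μ^(1)=42; μ^(2)=20; μ^(3)=-13

((0, 0, 0, 2); (1, 0, 0, 0); (0, 4, 4, 0))


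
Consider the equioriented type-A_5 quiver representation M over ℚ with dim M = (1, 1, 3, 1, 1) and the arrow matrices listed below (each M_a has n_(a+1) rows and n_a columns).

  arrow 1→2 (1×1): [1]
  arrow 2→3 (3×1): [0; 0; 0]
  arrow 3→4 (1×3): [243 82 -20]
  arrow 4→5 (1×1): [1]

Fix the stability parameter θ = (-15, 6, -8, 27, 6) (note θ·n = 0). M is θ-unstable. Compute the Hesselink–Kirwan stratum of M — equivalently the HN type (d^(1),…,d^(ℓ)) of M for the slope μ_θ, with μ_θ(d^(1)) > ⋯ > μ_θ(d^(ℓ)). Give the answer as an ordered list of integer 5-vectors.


Via rank(M_{q-1}∘⋯∘M_p): M ≅ I[1,2], I[3,3]^2, I[3,5].
μ_θ-semistable layers: μ^(1)=33/2; μ^(2)=6; μ^(3)=-8; μ^(4)=-15

((0, 0, 0, 1, 1); (0, 1, 0, 0, 0); (0, 0, 3, 0, 0); (1, 0, 0, 0, 0))


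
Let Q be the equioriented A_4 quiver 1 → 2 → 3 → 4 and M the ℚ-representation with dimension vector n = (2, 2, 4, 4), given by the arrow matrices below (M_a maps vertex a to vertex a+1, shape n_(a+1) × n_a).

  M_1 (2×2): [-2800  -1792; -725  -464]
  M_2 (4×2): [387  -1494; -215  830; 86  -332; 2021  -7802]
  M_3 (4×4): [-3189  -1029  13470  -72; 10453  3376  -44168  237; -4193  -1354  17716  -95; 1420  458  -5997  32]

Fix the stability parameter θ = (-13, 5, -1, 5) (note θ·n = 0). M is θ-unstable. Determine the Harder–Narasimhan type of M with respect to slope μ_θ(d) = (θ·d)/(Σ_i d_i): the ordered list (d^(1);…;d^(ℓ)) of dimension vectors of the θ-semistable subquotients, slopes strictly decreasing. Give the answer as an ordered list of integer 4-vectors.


Via rank(M_{q-1}∘⋯∘M_p): M ≅ I[1,1], I[1,3], I[2,2], I[3,4]^3, I[4,4].
μ_θ-semistable layers: μ^(1)=5; μ^(2)=2; μ^(3)=-1; μ^(4)=-13

((0, 1, 0, 4); (0, 1, 1, 0); (0, 0, 3, 0); (2, 0, 0, 0))


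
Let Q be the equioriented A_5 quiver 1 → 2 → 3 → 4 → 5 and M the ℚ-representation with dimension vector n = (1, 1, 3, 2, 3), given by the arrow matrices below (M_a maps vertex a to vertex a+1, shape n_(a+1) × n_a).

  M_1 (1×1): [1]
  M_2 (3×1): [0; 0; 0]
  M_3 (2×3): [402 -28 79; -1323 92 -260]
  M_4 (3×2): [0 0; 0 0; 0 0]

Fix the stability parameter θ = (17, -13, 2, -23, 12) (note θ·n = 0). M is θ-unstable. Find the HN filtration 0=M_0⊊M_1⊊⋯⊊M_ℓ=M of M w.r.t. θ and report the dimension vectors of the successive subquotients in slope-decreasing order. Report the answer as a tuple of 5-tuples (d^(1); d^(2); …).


Interval decomposition of M: I[1,2], I[3,3], I[3,4]^2, I[5,5]^3.
HN type (ℓ=3): μ^(1)=12; μ^(2)=2; μ^(3)=-21/2

((0, 0, 0, 0, 3); (1, 1, 1, 0, 0); (0, 0, 2, 2, 0))


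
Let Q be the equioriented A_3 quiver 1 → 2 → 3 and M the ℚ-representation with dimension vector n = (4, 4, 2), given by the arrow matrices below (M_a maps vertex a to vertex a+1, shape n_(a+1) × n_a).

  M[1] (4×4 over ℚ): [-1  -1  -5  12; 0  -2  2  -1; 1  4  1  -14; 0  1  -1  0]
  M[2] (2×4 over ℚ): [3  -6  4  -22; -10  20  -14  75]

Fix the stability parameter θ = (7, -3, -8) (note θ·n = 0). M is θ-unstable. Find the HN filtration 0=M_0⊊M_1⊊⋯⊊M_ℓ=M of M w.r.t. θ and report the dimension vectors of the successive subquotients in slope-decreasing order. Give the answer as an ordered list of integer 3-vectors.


Interval decomposition of M: I[1,2]^2, I[1,3]^2.
HN type (ℓ=2): μ^(1)=2; μ^(2)=-4/3

((2, 2, 0); (2, 2, 2))


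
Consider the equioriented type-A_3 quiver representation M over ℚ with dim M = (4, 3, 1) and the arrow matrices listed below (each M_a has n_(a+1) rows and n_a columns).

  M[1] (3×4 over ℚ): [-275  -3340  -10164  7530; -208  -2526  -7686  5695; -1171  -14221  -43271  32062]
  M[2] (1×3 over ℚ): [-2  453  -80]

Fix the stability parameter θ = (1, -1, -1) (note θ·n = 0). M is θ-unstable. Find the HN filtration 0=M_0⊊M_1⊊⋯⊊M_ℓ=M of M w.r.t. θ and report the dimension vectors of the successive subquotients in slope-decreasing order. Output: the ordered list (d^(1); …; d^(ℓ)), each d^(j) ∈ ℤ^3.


Interval decomposition of M: I[1,1], I[1,2]^2, I[1,3].
HN type (ℓ=3): μ^(1)=1; μ^(2)=0; μ^(3)=-1/3

((1, 0, 0); (2, 2, 0); (1, 1, 1))


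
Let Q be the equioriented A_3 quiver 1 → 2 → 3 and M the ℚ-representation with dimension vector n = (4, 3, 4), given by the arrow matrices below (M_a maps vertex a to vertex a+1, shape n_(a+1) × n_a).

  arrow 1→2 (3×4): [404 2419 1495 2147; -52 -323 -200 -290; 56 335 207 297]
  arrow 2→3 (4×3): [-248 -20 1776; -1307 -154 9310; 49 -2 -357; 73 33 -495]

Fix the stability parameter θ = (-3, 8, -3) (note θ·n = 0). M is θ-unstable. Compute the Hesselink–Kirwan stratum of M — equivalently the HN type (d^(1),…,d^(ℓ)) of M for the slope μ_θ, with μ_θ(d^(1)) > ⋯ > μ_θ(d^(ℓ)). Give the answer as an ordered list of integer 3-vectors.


Via rank(M_{q-1}∘⋯∘M_p): M ≅ I[1,1], I[1,3]^3, I[3,3].
μ_θ-semistable layers: μ^(1)=5/2; μ^(2)=-3

((0, 3, 3); (4, 0, 1))


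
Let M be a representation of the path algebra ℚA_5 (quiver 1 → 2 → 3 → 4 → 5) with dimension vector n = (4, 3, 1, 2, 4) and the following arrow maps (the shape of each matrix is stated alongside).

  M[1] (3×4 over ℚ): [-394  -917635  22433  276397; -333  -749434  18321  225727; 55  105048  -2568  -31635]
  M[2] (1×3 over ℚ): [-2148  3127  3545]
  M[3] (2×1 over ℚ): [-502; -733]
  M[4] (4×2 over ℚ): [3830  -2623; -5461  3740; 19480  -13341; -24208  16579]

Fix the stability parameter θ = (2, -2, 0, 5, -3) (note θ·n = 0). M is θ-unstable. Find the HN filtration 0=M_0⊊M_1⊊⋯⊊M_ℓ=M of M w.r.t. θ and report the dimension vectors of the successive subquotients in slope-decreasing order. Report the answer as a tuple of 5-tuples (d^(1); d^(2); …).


Barcode: M ≅ I[1,1], I[1,2]^2, I[1,5], I[4,5], I[5,5]^2. HN layers by μ_θ (4 steps, strictly decreasing):
  μ^(1)=2; μ^(2)=1; μ^(3)=0; μ^(4)=-3

((1, 0, 0, 0, 0); (0, 0, 0, 2, 2); (3, 3, 1, 0, 0); (0, 0, 0, 0, 2))


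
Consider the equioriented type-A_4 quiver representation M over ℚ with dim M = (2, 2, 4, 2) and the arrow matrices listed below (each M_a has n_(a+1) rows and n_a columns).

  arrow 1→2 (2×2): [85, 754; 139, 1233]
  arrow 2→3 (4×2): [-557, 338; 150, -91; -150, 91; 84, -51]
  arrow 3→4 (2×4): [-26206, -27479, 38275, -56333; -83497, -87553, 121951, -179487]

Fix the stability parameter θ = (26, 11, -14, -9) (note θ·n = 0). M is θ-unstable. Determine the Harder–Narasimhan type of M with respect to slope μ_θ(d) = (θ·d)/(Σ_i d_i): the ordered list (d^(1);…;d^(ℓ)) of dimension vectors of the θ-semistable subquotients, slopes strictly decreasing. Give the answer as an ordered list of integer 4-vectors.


Via rank(M_{q-1}∘⋯∘M_p): M ≅ I[1,4]^2, I[3,3]^2.
μ_θ-semistable layers: μ^(1)=7/2; μ^(2)=-14

((2, 2, 2, 2); (0, 0, 2, 0))


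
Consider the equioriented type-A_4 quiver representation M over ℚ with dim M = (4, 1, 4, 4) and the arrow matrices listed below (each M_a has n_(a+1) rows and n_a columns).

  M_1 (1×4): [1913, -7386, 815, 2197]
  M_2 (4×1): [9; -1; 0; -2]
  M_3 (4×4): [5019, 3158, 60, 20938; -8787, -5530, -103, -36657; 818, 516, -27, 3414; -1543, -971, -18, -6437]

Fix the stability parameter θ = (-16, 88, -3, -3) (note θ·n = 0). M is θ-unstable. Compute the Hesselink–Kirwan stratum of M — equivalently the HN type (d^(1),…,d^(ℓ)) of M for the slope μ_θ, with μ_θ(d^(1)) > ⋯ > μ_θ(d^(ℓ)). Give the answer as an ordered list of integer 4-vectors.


Barcode: M ≅ I[1,1]^3, I[1,4], I[3,4]^3. HN layers by μ_θ (3 steps, strictly decreasing):
  μ^(1)=82/3; μ^(2)=-3; μ^(3)=-16

((0, 1, 1, 1); (0, 0, 3, 3); (4, 0, 0, 0))


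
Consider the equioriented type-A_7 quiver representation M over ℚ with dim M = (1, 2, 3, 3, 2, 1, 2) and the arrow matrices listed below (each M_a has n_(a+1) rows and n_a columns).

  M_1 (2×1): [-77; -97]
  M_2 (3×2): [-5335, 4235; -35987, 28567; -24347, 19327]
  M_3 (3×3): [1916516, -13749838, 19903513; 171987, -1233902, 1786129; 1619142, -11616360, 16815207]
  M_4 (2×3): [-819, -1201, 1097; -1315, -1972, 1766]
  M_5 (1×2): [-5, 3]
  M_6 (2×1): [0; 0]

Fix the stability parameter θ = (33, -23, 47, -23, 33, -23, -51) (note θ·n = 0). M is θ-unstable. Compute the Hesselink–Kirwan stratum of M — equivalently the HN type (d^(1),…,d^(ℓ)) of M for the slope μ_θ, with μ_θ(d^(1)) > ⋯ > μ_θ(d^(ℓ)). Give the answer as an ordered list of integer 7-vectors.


Via rank(M_{q-1}∘⋯∘M_p): M ≅ I[1,2], I[2,6], I[3,4], I[3,5], I[7,7]^2.
μ_θ-semistable layers: μ^(1)=33; μ^(2)=12; μ^(3)=17/2; μ^(4)=5; μ^(5)=-23; μ^(6)=-51

((0, 0, 0, 0, 1, 0, 0); (0, 0, 2, 2, 0, 0, 0); (0, 0, 1, 1, 1, 1, 0); (1, 1, 0, 0, 0, 0, 0); (0, 1, 0, 0, 0, 0, 0); (0, 0, 0, 0, 0, 0, 2))


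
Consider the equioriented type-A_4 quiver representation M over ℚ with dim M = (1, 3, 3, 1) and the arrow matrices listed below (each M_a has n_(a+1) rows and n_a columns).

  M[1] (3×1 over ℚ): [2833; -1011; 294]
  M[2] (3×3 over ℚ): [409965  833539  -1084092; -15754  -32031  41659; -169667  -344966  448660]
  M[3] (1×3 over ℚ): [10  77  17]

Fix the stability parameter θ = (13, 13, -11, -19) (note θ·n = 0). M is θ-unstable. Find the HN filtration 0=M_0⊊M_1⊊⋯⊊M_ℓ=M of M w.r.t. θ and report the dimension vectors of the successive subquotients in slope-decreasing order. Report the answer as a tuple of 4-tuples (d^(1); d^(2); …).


Barcode: M ≅ I[1,3], I[2,3], I[2,4]. HN layers by μ_θ (3 steps, strictly decreasing):
  μ^(1)=5; μ^(2)=1; μ^(3)=-17/3

((1, 1, 1, 0); (0, 1, 1, 0); (0, 1, 1, 1))


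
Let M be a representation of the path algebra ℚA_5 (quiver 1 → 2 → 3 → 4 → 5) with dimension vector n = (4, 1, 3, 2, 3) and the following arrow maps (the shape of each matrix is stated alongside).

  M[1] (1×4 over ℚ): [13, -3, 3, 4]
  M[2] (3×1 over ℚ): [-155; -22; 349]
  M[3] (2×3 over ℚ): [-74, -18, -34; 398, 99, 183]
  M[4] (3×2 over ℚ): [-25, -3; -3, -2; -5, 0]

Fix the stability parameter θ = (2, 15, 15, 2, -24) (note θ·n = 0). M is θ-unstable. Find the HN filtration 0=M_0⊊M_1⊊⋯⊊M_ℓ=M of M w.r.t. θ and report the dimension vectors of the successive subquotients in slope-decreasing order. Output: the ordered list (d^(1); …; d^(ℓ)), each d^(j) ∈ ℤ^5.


Interval decomposition of M: I[1,1]^3, I[1,5], I[3,3], I[3,5], I[5,5].
HN type (ℓ=4): μ^(1)=15; μ^(2)=2; μ^(3)=-7/3; μ^(4)=-24

((0, 0, 1, 0, 0); (4, 1, 1, 1, 1); (0, 0, 1, 1, 1); (0, 0, 0, 0, 1))


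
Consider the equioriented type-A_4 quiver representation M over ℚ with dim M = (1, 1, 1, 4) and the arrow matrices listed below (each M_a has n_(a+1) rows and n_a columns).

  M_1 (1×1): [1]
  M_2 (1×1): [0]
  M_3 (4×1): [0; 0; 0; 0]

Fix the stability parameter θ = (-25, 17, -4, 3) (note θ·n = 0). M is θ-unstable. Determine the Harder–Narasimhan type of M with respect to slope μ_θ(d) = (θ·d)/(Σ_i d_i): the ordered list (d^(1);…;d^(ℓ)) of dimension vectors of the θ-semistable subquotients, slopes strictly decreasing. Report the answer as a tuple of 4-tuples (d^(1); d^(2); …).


Interval decomposition of M: I[1,2], I[3,3], I[4,4]^4.
HN type (ℓ=4): μ^(1)=17; μ^(2)=3; μ^(3)=-4; μ^(4)=-25

((0, 1, 0, 0); (0, 0, 0, 4); (0, 0, 1, 0); (1, 0, 0, 0))


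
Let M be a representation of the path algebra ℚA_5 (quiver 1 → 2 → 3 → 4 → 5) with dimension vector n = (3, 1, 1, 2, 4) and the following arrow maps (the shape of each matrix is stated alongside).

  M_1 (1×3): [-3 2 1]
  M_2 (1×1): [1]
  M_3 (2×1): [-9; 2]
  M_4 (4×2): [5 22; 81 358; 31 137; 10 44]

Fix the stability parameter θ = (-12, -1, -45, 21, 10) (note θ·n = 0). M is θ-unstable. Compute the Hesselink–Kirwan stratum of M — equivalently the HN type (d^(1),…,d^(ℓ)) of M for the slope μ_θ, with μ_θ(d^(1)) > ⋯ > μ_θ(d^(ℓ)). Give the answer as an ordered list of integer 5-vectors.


Via rank(M_{q-1}∘⋯∘M_p): M ≅ I[1,1]^2, I[1,5], I[4,5], I[5,5]^2.
μ_θ-semistable layers: μ^(1)=31/2; μ^(2)=10; μ^(3)=-12; μ^(4)=-58/3

((0, 0, 0, 2, 2); (0, 0, 0, 0, 2); (2, 0, 0, 0, 0); (1, 1, 1, 0, 0))


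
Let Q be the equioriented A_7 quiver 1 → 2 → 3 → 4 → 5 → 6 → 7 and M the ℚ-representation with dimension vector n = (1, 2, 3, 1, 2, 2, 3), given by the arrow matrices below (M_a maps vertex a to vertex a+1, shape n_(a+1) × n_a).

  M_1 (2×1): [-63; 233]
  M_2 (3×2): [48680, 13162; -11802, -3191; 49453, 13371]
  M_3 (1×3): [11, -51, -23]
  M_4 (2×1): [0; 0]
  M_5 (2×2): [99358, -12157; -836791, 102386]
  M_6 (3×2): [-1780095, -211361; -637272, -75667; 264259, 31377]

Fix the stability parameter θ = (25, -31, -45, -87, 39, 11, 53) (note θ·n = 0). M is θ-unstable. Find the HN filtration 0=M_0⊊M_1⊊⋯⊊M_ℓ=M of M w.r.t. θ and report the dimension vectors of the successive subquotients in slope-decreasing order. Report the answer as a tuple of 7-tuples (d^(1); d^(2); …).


Via rank(M_{q-1}∘⋯∘M_p): M ≅ I[1,4], I[2,3], I[3,3], I[5,7]^2, I[7,7].
μ_θ-semistable layers: μ^(1)=53; μ^(2)=25; μ^(3)=-69/2; μ^(4)=-38; μ^(5)=-45

((0, 0, 0, 0, 0, 0, 3); (0, 0, 0, 0, 2, 2, 0); (1, 1, 1, 1, 0, 0, 0); (0, 1, 1, 0, 0, 0, 0); (0, 0, 1, 0, 0, 0, 0))


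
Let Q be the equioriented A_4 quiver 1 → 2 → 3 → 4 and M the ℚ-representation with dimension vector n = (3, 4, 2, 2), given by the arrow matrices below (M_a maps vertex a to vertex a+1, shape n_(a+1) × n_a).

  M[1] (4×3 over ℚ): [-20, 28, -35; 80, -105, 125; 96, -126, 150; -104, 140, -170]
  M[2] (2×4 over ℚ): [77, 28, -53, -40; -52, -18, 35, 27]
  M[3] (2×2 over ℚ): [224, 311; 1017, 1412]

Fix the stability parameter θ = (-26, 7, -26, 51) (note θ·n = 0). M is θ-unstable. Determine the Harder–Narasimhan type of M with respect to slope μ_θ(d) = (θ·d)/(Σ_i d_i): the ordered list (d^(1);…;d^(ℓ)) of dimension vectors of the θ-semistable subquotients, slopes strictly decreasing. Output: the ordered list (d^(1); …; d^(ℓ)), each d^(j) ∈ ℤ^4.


Barcode: M ≅ I[1,1], I[1,2], I[1,4], I[2,2], I[2,4]. HN layers by μ_θ (4 steps, strictly decreasing):
  μ^(1)=51; μ^(2)=7; μ^(3)=-19/2; μ^(4)=-26

((0, 0, 0, 2); (0, 2, 0, 0); (0, 2, 2, 0); (3, 0, 0, 0))


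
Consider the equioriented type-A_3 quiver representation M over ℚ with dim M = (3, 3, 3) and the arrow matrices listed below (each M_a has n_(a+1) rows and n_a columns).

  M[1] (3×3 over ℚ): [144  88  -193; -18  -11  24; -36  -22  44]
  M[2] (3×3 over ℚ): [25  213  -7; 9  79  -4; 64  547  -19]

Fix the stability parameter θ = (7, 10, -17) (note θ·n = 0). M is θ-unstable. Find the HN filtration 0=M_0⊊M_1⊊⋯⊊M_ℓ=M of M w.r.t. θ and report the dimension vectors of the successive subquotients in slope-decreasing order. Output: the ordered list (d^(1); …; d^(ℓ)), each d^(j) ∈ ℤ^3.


Via rank(M_{q-1}∘⋯∘M_p): M ≅ I[1,1], I[1,3]^2, I[2,3].
μ_θ-semistable layers: μ^(1)=7; μ^(2)=0; μ^(3)=-7/2

((1, 0, 0); (2, 2, 2); (0, 1, 1))


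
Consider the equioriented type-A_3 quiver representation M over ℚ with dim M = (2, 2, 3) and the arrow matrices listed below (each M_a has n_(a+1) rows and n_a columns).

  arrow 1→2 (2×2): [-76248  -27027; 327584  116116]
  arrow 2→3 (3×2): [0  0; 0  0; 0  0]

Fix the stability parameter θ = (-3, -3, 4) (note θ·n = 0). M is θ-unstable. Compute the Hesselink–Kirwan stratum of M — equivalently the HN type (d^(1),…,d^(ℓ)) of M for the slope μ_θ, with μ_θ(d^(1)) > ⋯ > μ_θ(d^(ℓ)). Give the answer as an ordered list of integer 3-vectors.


Via rank(M_{q-1}∘⋯∘M_p): M ≅ I[1,1], I[1,2], I[2,2], I[3,3]^3.
μ_θ-semistable layers: μ^(1)=4; μ^(2)=-3

((0, 0, 3); (2, 2, 0))


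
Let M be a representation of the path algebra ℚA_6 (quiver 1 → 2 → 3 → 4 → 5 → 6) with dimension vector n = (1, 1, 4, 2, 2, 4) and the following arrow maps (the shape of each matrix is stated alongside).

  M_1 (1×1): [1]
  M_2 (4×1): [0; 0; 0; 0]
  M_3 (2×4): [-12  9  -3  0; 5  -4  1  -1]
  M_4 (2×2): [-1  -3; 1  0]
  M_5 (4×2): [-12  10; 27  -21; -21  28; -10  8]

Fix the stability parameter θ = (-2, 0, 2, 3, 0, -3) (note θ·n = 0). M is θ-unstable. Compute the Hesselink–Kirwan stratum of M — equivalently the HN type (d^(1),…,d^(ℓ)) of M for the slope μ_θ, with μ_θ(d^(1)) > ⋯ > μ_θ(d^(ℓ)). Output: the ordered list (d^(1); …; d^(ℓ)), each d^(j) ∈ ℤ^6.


Interval decomposition of M: I[1,2], I[3,3]^2, I[3,6]^2, I[6,6]^2.
HN type (ℓ=5): μ^(1)=2; μ^(2)=1/2; μ^(3)=0; μ^(4)=-2; μ^(5)=-3

((0, 0, 2, 0, 0, 0); (0, 0, 2, 2, 2, 2); (0, 1, 0, 0, 0, 0); (1, 0, 0, 0, 0, 0); (0, 0, 0, 0, 0, 2))


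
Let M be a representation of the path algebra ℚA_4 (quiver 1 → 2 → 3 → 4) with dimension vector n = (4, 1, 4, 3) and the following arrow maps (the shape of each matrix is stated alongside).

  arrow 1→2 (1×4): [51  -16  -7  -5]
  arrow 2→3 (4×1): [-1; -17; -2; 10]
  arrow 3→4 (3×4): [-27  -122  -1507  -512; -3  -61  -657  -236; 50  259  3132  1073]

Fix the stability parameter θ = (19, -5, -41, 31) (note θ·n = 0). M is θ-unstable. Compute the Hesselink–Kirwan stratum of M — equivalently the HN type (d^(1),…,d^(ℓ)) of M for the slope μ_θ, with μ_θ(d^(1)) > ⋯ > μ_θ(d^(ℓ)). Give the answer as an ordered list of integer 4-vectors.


Interval decomposition of M: I[1,1]^3, I[1,4], I[3,3], I[3,4]^2.
HN type (ℓ=4): μ^(1)=31; μ^(2)=19; μ^(3)=-9; μ^(4)=-41

((0, 0, 0, 3); (3, 0, 0, 0); (1, 1, 1, 0); (0, 0, 3, 0))


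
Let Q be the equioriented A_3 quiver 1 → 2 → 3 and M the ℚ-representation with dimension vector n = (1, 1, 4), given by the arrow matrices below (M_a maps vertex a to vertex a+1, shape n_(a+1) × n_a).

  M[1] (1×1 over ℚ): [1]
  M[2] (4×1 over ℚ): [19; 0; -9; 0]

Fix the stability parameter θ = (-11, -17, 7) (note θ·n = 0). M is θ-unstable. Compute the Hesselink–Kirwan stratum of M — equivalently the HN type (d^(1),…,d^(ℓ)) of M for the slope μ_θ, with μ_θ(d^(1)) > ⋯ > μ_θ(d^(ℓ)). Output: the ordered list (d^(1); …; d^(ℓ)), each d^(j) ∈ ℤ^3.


Interval decomposition of M: I[1,3], I[3,3]^3.
HN type (ℓ=2): μ^(1)=7; μ^(2)=-14

((0, 0, 4); (1, 1, 0))


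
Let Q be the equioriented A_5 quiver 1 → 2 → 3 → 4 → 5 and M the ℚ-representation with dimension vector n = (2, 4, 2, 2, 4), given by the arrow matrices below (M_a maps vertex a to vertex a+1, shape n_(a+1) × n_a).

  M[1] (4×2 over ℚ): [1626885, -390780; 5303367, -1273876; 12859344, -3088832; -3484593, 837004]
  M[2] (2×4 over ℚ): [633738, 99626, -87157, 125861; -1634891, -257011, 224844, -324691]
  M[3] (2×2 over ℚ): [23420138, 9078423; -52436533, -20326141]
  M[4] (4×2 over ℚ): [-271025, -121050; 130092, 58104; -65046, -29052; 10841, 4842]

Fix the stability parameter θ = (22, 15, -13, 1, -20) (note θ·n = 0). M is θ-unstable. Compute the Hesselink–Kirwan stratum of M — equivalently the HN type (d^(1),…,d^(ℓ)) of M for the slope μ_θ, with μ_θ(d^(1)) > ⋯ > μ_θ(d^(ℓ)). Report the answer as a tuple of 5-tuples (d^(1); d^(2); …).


Via rank(M_{q-1}∘⋯∘M_p): M ≅ I[1,1], I[1,5], I[2,2]^2, I[2,4], I[5,5]^3.
μ_θ-semistable layers: μ^(1)=22; μ^(2)=15; μ^(3)=1; μ^(4)=-20

((1, 0, 0, 0, 0); (0, 2, 0, 0, 0); (1, 2, 2, 2, 1); (0, 0, 0, 0, 3))
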